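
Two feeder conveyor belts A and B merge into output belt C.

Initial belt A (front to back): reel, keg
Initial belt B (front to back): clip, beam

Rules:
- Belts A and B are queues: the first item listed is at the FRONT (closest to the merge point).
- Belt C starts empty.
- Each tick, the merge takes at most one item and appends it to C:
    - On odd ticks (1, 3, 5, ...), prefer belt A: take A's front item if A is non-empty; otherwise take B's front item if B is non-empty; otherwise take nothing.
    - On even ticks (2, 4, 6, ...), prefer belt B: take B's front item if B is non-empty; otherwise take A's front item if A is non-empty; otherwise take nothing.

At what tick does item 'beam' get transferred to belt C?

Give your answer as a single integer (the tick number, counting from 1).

Answer: 4

Derivation:
Tick 1: prefer A, take reel from A; A=[keg] B=[clip,beam] C=[reel]
Tick 2: prefer B, take clip from B; A=[keg] B=[beam] C=[reel,clip]
Tick 3: prefer A, take keg from A; A=[-] B=[beam] C=[reel,clip,keg]
Tick 4: prefer B, take beam from B; A=[-] B=[-] C=[reel,clip,keg,beam]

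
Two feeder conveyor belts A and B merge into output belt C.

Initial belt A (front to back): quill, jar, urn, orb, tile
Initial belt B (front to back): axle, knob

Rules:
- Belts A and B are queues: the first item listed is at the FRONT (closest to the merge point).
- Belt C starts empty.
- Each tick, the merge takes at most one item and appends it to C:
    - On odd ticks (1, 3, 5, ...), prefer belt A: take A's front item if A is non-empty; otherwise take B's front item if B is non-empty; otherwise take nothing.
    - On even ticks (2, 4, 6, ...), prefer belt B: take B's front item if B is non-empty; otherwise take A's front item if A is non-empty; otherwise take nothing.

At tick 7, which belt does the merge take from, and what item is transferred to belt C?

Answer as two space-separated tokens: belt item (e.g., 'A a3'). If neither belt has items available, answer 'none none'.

Answer: A tile

Derivation:
Tick 1: prefer A, take quill from A; A=[jar,urn,orb,tile] B=[axle,knob] C=[quill]
Tick 2: prefer B, take axle from B; A=[jar,urn,orb,tile] B=[knob] C=[quill,axle]
Tick 3: prefer A, take jar from A; A=[urn,orb,tile] B=[knob] C=[quill,axle,jar]
Tick 4: prefer B, take knob from B; A=[urn,orb,tile] B=[-] C=[quill,axle,jar,knob]
Tick 5: prefer A, take urn from A; A=[orb,tile] B=[-] C=[quill,axle,jar,knob,urn]
Tick 6: prefer B, take orb from A; A=[tile] B=[-] C=[quill,axle,jar,knob,urn,orb]
Tick 7: prefer A, take tile from A; A=[-] B=[-] C=[quill,axle,jar,knob,urn,orb,tile]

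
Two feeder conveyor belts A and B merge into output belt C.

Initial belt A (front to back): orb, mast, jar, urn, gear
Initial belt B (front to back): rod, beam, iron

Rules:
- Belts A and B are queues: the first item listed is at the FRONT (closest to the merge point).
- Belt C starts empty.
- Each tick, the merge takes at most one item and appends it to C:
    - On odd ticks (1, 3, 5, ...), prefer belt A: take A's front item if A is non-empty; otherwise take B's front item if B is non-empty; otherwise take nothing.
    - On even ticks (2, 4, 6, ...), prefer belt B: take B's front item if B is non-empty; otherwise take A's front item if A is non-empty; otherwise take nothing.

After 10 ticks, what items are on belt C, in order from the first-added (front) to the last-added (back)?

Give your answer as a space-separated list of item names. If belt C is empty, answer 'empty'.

Answer: orb rod mast beam jar iron urn gear

Derivation:
Tick 1: prefer A, take orb from A; A=[mast,jar,urn,gear] B=[rod,beam,iron] C=[orb]
Tick 2: prefer B, take rod from B; A=[mast,jar,urn,gear] B=[beam,iron] C=[orb,rod]
Tick 3: prefer A, take mast from A; A=[jar,urn,gear] B=[beam,iron] C=[orb,rod,mast]
Tick 4: prefer B, take beam from B; A=[jar,urn,gear] B=[iron] C=[orb,rod,mast,beam]
Tick 5: prefer A, take jar from A; A=[urn,gear] B=[iron] C=[orb,rod,mast,beam,jar]
Tick 6: prefer B, take iron from B; A=[urn,gear] B=[-] C=[orb,rod,mast,beam,jar,iron]
Tick 7: prefer A, take urn from A; A=[gear] B=[-] C=[orb,rod,mast,beam,jar,iron,urn]
Tick 8: prefer B, take gear from A; A=[-] B=[-] C=[orb,rod,mast,beam,jar,iron,urn,gear]
Tick 9: prefer A, both empty, nothing taken; A=[-] B=[-] C=[orb,rod,mast,beam,jar,iron,urn,gear]
Tick 10: prefer B, both empty, nothing taken; A=[-] B=[-] C=[orb,rod,mast,beam,jar,iron,urn,gear]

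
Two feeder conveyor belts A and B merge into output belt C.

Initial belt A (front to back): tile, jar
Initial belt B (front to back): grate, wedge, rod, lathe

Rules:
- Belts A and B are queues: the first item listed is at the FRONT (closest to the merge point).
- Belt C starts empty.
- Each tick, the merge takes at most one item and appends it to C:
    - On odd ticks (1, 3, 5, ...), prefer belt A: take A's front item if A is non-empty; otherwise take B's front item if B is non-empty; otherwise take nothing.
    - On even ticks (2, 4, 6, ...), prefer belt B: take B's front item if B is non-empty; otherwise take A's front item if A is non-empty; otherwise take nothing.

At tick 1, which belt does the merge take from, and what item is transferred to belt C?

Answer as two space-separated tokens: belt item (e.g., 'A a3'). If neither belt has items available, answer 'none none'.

Tick 1: prefer A, take tile from A; A=[jar] B=[grate,wedge,rod,lathe] C=[tile]

Answer: A tile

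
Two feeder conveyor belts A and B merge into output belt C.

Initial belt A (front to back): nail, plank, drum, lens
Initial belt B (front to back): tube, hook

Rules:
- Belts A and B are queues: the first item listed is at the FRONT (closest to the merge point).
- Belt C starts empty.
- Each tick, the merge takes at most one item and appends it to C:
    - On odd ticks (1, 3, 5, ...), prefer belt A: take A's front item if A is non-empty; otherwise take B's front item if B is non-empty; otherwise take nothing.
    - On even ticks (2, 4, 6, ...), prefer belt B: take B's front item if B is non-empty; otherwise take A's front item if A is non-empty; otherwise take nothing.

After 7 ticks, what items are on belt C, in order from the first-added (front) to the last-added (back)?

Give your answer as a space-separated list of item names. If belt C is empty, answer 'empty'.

Answer: nail tube plank hook drum lens

Derivation:
Tick 1: prefer A, take nail from A; A=[plank,drum,lens] B=[tube,hook] C=[nail]
Tick 2: prefer B, take tube from B; A=[plank,drum,lens] B=[hook] C=[nail,tube]
Tick 3: prefer A, take plank from A; A=[drum,lens] B=[hook] C=[nail,tube,plank]
Tick 4: prefer B, take hook from B; A=[drum,lens] B=[-] C=[nail,tube,plank,hook]
Tick 5: prefer A, take drum from A; A=[lens] B=[-] C=[nail,tube,plank,hook,drum]
Tick 6: prefer B, take lens from A; A=[-] B=[-] C=[nail,tube,plank,hook,drum,lens]
Tick 7: prefer A, both empty, nothing taken; A=[-] B=[-] C=[nail,tube,plank,hook,drum,lens]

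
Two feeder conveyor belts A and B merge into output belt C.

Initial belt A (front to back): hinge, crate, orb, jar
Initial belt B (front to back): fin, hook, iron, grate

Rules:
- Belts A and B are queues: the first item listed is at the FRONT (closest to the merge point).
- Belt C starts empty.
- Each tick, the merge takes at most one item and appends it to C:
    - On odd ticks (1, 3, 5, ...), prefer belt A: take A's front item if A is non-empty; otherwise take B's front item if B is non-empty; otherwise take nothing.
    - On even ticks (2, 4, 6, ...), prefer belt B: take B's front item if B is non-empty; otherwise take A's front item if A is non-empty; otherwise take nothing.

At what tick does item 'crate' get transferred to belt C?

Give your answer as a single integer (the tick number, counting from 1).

Tick 1: prefer A, take hinge from A; A=[crate,orb,jar] B=[fin,hook,iron,grate] C=[hinge]
Tick 2: prefer B, take fin from B; A=[crate,orb,jar] B=[hook,iron,grate] C=[hinge,fin]
Tick 3: prefer A, take crate from A; A=[orb,jar] B=[hook,iron,grate] C=[hinge,fin,crate]

Answer: 3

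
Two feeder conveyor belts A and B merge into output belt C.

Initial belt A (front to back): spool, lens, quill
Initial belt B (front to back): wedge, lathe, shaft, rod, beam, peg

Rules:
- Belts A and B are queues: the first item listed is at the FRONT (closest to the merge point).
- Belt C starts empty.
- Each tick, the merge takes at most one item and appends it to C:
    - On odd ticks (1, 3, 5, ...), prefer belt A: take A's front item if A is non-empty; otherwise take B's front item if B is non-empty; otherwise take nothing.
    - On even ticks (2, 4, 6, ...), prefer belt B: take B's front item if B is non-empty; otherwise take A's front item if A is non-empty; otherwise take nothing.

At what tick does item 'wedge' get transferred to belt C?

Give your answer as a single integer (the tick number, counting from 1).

Tick 1: prefer A, take spool from A; A=[lens,quill] B=[wedge,lathe,shaft,rod,beam,peg] C=[spool]
Tick 2: prefer B, take wedge from B; A=[lens,quill] B=[lathe,shaft,rod,beam,peg] C=[spool,wedge]

Answer: 2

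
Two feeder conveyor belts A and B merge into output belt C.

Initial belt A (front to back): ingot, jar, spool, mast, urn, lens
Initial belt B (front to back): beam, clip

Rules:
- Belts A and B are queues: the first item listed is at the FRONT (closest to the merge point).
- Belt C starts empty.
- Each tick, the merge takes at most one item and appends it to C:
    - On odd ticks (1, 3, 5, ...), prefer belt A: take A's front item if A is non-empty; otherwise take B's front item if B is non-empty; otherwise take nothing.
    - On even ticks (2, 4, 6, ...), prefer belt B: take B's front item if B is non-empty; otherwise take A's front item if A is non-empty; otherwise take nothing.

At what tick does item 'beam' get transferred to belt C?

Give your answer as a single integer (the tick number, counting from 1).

Answer: 2

Derivation:
Tick 1: prefer A, take ingot from A; A=[jar,spool,mast,urn,lens] B=[beam,clip] C=[ingot]
Tick 2: prefer B, take beam from B; A=[jar,spool,mast,urn,lens] B=[clip] C=[ingot,beam]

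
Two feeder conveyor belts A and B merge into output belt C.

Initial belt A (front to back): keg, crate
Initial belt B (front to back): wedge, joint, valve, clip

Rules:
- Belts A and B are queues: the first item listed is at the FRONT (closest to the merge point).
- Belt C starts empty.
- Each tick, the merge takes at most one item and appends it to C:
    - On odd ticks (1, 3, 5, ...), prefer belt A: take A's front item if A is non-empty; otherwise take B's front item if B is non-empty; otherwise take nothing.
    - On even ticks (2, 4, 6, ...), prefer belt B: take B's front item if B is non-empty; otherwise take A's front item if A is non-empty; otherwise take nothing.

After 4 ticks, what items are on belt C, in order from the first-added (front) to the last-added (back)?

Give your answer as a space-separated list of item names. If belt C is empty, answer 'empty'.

Answer: keg wedge crate joint

Derivation:
Tick 1: prefer A, take keg from A; A=[crate] B=[wedge,joint,valve,clip] C=[keg]
Tick 2: prefer B, take wedge from B; A=[crate] B=[joint,valve,clip] C=[keg,wedge]
Tick 3: prefer A, take crate from A; A=[-] B=[joint,valve,clip] C=[keg,wedge,crate]
Tick 4: prefer B, take joint from B; A=[-] B=[valve,clip] C=[keg,wedge,crate,joint]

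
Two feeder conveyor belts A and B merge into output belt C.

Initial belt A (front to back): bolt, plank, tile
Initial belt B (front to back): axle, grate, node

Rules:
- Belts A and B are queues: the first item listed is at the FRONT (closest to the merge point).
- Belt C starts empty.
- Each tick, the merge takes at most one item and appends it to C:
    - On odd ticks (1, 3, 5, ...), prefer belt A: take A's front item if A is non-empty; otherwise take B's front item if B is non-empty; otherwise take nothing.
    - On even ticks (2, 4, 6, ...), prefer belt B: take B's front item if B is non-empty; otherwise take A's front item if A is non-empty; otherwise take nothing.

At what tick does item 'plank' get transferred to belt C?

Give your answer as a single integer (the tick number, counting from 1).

Answer: 3

Derivation:
Tick 1: prefer A, take bolt from A; A=[plank,tile] B=[axle,grate,node] C=[bolt]
Tick 2: prefer B, take axle from B; A=[plank,tile] B=[grate,node] C=[bolt,axle]
Tick 3: prefer A, take plank from A; A=[tile] B=[grate,node] C=[bolt,axle,plank]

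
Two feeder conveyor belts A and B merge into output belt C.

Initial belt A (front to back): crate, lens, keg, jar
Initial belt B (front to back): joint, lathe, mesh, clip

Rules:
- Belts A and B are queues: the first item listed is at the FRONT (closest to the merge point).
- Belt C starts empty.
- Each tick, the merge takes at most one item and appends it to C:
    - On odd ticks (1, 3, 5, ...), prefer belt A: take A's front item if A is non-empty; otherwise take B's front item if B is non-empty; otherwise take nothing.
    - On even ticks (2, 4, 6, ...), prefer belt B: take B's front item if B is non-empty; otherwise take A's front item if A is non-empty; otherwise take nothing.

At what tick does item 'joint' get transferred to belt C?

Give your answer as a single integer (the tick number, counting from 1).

Answer: 2

Derivation:
Tick 1: prefer A, take crate from A; A=[lens,keg,jar] B=[joint,lathe,mesh,clip] C=[crate]
Tick 2: prefer B, take joint from B; A=[lens,keg,jar] B=[lathe,mesh,clip] C=[crate,joint]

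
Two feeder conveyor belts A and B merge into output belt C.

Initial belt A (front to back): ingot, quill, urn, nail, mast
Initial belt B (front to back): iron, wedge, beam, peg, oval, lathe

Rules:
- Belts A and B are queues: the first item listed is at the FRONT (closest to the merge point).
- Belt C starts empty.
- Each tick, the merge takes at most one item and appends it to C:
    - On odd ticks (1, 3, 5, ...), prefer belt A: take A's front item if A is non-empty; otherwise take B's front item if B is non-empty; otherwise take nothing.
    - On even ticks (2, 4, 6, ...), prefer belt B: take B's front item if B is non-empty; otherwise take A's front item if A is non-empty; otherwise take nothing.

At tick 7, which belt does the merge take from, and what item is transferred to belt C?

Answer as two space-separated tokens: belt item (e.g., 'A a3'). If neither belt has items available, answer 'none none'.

Tick 1: prefer A, take ingot from A; A=[quill,urn,nail,mast] B=[iron,wedge,beam,peg,oval,lathe] C=[ingot]
Tick 2: prefer B, take iron from B; A=[quill,urn,nail,mast] B=[wedge,beam,peg,oval,lathe] C=[ingot,iron]
Tick 3: prefer A, take quill from A; A=[urn,nail,mast] B=[wedge,beam,peg,oval,lathe] C=[ingot,iron,quill]
Tick 4: prefer B, take wedge from B; A=[urn,nail,mast] B=[beam,peg,oval,lathe] C=[ingot,iron,quill,wedge]
Tick 5: prefer A, take urn from A; A=[nail,mast] B=[beam,peg,oval,lathe] C=[ingot,iron,quill,wedge,urn]
Tick 6: prefer B, take beam from B; A=[nail,mast] B=[peg,oval,lathe] C=[ingot,iron,quill,wedge,urn,beam]
Tick 7: prefer A, take nail from A; A=[mast] B=[peg,oval,lathe] C=[ingot,iron,quill,wedge,urn,beam,nail]

Answer: A nail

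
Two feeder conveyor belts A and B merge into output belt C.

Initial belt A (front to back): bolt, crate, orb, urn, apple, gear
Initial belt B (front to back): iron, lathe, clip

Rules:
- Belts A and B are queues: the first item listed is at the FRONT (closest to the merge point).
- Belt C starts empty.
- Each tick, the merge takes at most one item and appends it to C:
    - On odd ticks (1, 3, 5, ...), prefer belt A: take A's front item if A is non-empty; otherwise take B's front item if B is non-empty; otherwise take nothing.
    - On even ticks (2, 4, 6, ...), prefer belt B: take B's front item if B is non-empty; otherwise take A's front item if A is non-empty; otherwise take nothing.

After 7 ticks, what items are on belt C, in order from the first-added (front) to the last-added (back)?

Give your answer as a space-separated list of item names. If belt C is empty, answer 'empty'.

Answer: bolt iron crate lathe orb clip urn

Derivation:
Tick 1: prefer A, take bolt from A; A=[crate,orb,urn,apple,gear] B=[iron,lathe,clip] C=[bolt]
Tick 2: prefer B, take iron from B; A=[crate,orb,urn,apple,gear] B=[lathe,clip] C=[bolt,iron]
Tick 3: prefer A, take crate from A; A=[orb,urn,apple,gear] B=[lathe,clip] C=[bolt,iron,crate]
Tick 4: prefer B, take lathe from B; A=[orb,urn,apple,gear] B=[clip] C=[bolt,iron,crate,lathe]
Tick 5: prefer A, take orb from A; A=[urn,apple,gear] B=[clip] C=[bolt,iron,crate,lathe,orb]
Tick 6: prefer B, take clip from B; A=[urn,apple,gear] B=[-] C=[bolt,iron,crate,lathe,orb,clip]
Tick 7: prefer A, take urn from A; A=[apple,gear] B=[-] C=[bolt,iron,crate,lathe,orb,clip,urn]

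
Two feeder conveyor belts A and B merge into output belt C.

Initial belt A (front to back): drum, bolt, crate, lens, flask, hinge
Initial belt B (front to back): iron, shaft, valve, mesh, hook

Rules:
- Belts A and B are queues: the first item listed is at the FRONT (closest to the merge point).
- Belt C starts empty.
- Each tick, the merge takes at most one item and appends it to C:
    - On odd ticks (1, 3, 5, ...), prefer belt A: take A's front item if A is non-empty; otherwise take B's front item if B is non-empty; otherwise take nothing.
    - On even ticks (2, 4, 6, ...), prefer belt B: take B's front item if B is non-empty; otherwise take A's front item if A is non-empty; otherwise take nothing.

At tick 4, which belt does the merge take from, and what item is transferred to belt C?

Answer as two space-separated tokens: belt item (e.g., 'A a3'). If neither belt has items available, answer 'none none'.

Answer: B shaft

Derivation:
Tick 1: prefer A, take drum from A; A=[bolt,crate,lens,flask,hinge] B=[iron,shaft,valve,mesh,hook] C=[drum]
Tick 2: prefer B, take iron from B; A=[bolt,crate,lens,flask,hinge] B=[shaft,valve,mesh,hook] C=[drum,iron]
Tick 3: prefer A, take bolt from A; A=[crate,lens,flask,hinge] B=[shaft,valve,mesh,hook] C=[drum,iron,bolt]
Tick 4: prefer B, take shaft from B; A=[crate,lens,flask,hinge] B=[valve,mesh,hook] C=[drum,iron,bolt,shaft]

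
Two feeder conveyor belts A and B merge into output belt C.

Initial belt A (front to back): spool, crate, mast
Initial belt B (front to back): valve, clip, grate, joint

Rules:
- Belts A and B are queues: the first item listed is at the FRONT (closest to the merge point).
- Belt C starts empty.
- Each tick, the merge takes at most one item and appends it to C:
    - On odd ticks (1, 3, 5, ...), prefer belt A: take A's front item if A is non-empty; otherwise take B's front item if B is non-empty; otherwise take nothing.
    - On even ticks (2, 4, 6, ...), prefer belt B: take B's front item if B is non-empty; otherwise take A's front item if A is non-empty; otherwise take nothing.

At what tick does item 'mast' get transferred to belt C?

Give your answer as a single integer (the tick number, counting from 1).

Tick 1: prefer A, take spool from A; A=[crate,mast] B=[valve,clip,grate,joint] C=[spool]
Tick 2: prefer B, take valve from B; A=[crate,mast] B=[clip,grate,joint] C=[spool,valve]
Tick 3: prefer A, take crate from A; A=[mast] B=[clip,grate,joint] C=[spool,valve,crate]
Tick 4: prefer B, take clip from B; A=[mast] B=[grate,joint] C=[spool,valve,crate,clip]
Tick 5: prefer A, take mast from A; A=[-] B=[grate,joint] C=[spool,valve,crate,clip,mast]

Answer: 5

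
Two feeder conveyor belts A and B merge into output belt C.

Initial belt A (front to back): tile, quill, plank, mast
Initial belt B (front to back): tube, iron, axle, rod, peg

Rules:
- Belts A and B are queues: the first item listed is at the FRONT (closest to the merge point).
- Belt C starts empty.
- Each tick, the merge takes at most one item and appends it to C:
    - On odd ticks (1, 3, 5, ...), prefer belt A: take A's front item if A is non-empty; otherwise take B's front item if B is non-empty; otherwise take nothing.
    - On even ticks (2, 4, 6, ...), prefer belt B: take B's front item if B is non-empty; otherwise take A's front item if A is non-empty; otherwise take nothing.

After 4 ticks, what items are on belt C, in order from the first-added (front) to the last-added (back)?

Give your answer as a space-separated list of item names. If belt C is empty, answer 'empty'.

Tick 1: prefer A, take tile from A; A=[quill,plank,mast] B=[tube,iron,axle,rod,peg] C=[tile]
Tick 2: prefer B, take tube from B; A=[quill,plank,mast] B=[iron,axle,rod,peg] C=[tile,tube]
Tick 3: prefer A, take quill from A; A=[plank,mast] B=[iron,axle,rod,peg] C=[tile,tube,quill]
Tick 4: prefer B, take iron from B; A=[plank,mast] B=[axle,rod,peg] C=[tile,tube,quill,iron]

Answer: tile tube quill iron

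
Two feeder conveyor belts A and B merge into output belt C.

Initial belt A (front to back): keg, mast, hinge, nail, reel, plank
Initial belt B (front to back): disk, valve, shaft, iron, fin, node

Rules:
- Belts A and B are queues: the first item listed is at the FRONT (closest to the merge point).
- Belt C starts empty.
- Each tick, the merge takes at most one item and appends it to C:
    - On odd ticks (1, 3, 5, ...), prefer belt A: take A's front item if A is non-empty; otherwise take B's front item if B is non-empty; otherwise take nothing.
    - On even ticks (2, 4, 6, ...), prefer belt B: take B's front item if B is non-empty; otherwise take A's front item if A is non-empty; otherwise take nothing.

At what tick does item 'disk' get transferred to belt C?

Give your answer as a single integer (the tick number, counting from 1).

Answer: 2

Derivation:
Tick 1: prefer A, take keg from A; A=[mast,hinge,nail,reel,plank] B=[disk,valve,shaft,iron,fin,node] C=[keg]
Tick 2: prefer B, take disk from B; A=[mast,hinge,nail,reel,plank] B=[valve,shaft,iron,fin,node] C=[keg,disk]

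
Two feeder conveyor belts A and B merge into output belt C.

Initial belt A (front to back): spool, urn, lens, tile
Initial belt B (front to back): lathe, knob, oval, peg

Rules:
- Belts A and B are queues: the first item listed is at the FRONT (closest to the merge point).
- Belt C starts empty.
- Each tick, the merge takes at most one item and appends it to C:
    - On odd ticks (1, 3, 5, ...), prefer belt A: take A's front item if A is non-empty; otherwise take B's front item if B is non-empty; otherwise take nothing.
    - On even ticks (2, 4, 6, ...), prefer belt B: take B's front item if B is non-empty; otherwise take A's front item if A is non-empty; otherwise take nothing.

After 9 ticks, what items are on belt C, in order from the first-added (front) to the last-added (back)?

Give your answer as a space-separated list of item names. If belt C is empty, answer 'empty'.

Tick 1: prefer A, take spool from A; A=[urn,lens,tile] B=[lathe,knob,oval,peg] C=[spool]
Tick 2: prefer B, take lathe from B; A=[urn,lens,tile] B=[knob,oval,peg] C=[spool,lathe]
Tick 3: prefer A, take urn from A; A=[lens,tile] B=[knob,oval,peg] C=[spool,lathe,urn]
Tick 4: prefer B, take knob from B; A=[lens,tile] B=[oval,peg] C=[spool,lathe,urn,knob]
Tick 5: prefer A, take lens from A; A=[tile] B=[oval,peg] C=[spool,lathe,urn,knob,lens]
Tick 6: prefer B, take oval from B; A=[tile] B=[peg] C=[spool,lathe,urn,knob,lens,oval]
Tick 7: prefer A, take tile from A; A=[-] B=[peg] C=[spool,lathe,urn,knob,lens,oval,tile]
Tick 8: prefer B, take peg from B; A=[-] B=[-] C=[spool,lathe,urn,knob,lens,oval,tile,peg]
Tick 9: prefer A, both empty, nothing taken; A=[-] B=[-] C=[spool,lathe,urn,knob,lens,oval,tile,peg]

Answer: spool lathe urn knob lens oval tile peg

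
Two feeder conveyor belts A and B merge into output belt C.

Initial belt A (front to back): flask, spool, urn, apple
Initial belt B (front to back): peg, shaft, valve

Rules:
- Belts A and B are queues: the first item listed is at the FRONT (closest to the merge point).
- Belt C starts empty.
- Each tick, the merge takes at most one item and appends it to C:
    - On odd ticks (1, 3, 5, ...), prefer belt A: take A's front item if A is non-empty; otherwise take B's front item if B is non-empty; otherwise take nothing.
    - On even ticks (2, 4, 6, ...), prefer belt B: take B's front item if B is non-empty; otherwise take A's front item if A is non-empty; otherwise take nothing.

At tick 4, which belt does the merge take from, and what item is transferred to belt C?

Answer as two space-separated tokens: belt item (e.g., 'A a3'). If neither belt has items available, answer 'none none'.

Answer: B shaft

Derivation:
Tick 1: prefer A, take flask from A; A=[spool,urn,apple] B=[peg,shaft,valve] C=[flask]
Tick 2: prefer B, take peg from B; A=[spool,urn,apple] B=[shaft,valve] C=[flask,peg]
Tick 3: prefer A, take spool from A; A=[urn,apple] B=[shaft,valve] C=[flask,peg,spool]
Tick 4: prefer B, take shaft from B; A=[urn,apple] B=[valve] C=[flask,peg,spool,shaft]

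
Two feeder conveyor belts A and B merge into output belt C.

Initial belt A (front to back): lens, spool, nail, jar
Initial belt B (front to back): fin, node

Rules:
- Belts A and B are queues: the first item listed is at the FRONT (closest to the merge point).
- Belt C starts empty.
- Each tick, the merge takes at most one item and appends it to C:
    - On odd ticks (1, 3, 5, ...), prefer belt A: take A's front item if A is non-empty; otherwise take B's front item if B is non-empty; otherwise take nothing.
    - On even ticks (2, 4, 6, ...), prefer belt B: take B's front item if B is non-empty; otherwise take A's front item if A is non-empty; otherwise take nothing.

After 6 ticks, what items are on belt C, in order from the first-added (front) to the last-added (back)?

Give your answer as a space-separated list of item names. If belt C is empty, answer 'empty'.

Tick 1: prefer A, take lens from A; A=[spool,nail,jar] B=[fin,node] C=[lens]
Tick 2: prefer B, take fin from B; A=[spool,nail,jar] B=[node] C=[lens,fin]
Tick 3: prefer A, take spool from A; A=[nail,jar] B=[node] C=[lens,fin,spool]
Tick 4: prefer B, take node from B; A=[nail,jar] B=[-] C=[lens,fin,spool,node]
Tick 5: prefer A, take nail from A; A=[jar] B=[-] C=[lens,fin,spool,node,nail]
Tick 6: prefer B, take jar from A; A=[-] B=[-] C=[lens,fin,spool,node,nail,jar]

Answer: lens fin spool node nail jar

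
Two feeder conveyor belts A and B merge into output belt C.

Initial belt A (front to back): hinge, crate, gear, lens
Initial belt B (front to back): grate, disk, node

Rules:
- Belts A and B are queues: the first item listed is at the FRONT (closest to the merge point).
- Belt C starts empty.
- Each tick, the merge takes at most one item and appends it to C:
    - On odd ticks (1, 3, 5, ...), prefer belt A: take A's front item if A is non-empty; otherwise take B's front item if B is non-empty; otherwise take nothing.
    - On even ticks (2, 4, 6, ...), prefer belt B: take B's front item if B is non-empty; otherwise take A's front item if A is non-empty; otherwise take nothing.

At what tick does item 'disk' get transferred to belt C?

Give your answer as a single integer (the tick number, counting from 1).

Answer: 4

Derivation:
Tick 1: prefer A, take hinge from A; A=[crate,gear,lens] B=[grate,disk,node] C=[hinge]
Tick 2: prefer B, take grate from B; A=[crate,gear,lens] B=[disk,node] C=[hinge,grate]
Tick 3: prefer A, take crate from A; A=[gear,lens] B=[disk,node] C=[hinge,grate,crate]
Tick 4: prefer B, take disk from B; A=[gear,lens] B=[node] C=[hinge,grate,crate,disk]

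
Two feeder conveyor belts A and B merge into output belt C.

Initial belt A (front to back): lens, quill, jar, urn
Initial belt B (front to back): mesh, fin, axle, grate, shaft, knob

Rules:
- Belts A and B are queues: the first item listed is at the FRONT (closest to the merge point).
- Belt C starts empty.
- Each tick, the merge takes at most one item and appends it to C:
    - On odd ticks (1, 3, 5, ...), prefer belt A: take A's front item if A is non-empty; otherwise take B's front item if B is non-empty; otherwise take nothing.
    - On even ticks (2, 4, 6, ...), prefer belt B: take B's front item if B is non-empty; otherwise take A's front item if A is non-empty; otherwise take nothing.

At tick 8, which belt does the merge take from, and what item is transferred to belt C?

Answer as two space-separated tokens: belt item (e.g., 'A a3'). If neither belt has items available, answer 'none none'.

Answer: B grate

Derivation:
Tick 1: prefer A, take lens from A; A=[quill,jar,urn] B=[mesh,fin,axle,grate,shaft,knob] C=[lens]
Tick 2: prefer B, take mesh from B; A=[quill,jar,urn] B=[fin,axle,grate,shaft,knob] C=[lens,mesh]
Tick 3: prefer A, take quill from A; A=[jar,urn] B=[fin,axle,grate,shaft,knob] C=[lens,mesh,quill]
Tick 4: prefer B, take fin from B; A=[jar,urn] B=[axle,grate,shaft,knob] C=[lens,mesh,quill,fin]
Tick 5: prefer A, take jar from A; A=[urn] B=[axle,grate,shaft,knob] C=[lens,mesh,quill,fin,jar]
Tick 6: prefer B, take axle from B; A=[urn] B=[grate,shaft,knob] C=[lens,mesh,quill,fin,jar,axle]
Tick 7: prefer A, take urn from A; A=[-] B=[grate,shaft,knob] C=[lens,mesh,quill,fin,jar,axle,urn]
Tick 8: prefer B, take grate from B; A=[-] B=[shaft,knob] C=[lens,mesh,quill,fin,jar,axle,urn,grate]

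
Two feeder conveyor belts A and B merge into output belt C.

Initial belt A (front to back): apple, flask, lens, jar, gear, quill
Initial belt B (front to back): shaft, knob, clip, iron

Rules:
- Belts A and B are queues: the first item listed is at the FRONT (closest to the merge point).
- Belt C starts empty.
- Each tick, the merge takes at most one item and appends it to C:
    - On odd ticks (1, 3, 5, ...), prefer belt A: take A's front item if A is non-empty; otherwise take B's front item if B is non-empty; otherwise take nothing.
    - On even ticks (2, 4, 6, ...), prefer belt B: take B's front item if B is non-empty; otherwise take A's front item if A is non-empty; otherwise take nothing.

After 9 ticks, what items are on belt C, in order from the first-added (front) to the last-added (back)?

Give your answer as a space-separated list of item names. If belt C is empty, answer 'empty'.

Answer: apple shaft flask knob lens clip jar iron gear

Derivation:
Tick 1: prefer A, take apple from A; A=[flask,lens,jar,gear,quill] B=[shaft,knob,clip,iron] C=[apple]
Tick 2: prefer B, take shaft from B; A=[flask,lens,jar,gear,quill] B=[knob,clip,iron] C=[apple,shaft]
Tick 3: prefer A, take flask from A; A=[lens,jar,gear,quill] B=[knob,clip,iron] C=[apple,shaft,flask]
Tick 4: prefer B, take knob from B; A=[lens,jar,gear,quill] B=[clip,iron] C=[apple,shaft,flask,knob]
Tick 5: prefer A, take lens from A; A=[jar,gear,quill] B=[clip,iron] C=[apple,shaft,flask,knob,lens]
Tick 6: prefer B, take clip from B; A=[jar,gear,quill] B=[iron] C=[apple,shaft,flask,knob,lens,clip]
Tick 7: prefer A, take jar from A; A=[gear,quill] B=[iron] C=[apple,shaft,flask,knob,lens,clip,jar]
Tick 8: prefer B, take iron from B; A=[gear,quill] B=[-] C=[apple,shaft,flask,knob,lens,clip,jar,iron]
Tick 9: prefer A, take gear from A; A=[quill] B=[-] C=[apple,shaft,flask,knob,lens,clip,jar,iron,gear]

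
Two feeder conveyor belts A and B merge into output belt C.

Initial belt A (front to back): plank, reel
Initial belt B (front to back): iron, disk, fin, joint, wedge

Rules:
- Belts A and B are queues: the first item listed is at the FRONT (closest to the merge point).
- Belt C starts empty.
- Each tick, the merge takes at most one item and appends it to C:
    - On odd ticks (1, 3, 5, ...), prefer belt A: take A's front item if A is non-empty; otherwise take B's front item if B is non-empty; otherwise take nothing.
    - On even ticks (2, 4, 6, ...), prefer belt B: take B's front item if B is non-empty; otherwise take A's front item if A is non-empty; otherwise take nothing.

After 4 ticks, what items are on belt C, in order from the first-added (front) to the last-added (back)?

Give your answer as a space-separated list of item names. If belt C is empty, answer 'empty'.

Tick 1: prefer A, take plank from A; A=[reel] B=[iron,disk,fin,joint,wedge] C=[plank]
Tick 2: prefer B, take iron from B; A=[reel] B=[disk,fin,joint,wedge] C=[plank,iron]
Tick 3: prefer A, take reel from A; A=[-] B=[disk,fin,joint,wedge] C=[plank,iron,reel]
Tick 4: prefer B, take disk from B; A=[-] B=[fin,joint,wedge] C=[plank,iron,reel,disk]

Answer: plank iron reel disk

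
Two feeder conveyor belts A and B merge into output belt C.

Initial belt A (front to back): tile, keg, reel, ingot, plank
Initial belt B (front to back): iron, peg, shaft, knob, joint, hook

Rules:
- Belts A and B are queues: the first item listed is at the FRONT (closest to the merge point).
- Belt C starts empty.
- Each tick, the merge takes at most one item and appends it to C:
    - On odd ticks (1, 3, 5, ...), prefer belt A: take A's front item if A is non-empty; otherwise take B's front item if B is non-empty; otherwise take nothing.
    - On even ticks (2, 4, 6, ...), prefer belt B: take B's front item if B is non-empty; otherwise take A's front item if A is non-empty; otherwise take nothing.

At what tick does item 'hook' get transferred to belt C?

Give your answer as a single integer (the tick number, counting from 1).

Tick 1: prefer A, take tile from A; A=[keg,reel,ingot,plank] B=[iron,peg,shaft,knob,joint,hook] C=[tile]
Tick 2: prefer B, take iron from B; A=[keg,reel,ingot,plank] B=[peg,shaft,knob,joint,hook] C=[tile,iron]
Tick 3: prefer A, take keg from A; A=[reel,ingot,plank] B=[peg,shaft,knob,joint,hook] C=[tile,iron,keg]
Tick 4: prefer B, take peg from B; A=[reel,ingot,plank] B=[shaft,knob,joint,hook] C=[tile,iron,keg,peg]
Tick 5: prefer A, take reel from A; A=[ingot,plank] B=[shaft,knob,joint,hook] C=[tile,iron,keg,peg,reel]
Tick 6: prefer B, take shaft from B; A=[ingot,plank] B=[knob,joint,hook] C=[tile,iron,keg,peg,reel,shaft]
Tick 7: prefer A, take ingot from A; A=[plank] B=[knob,joint,hook] C=[tile,iron,keg,peg,reel,shaft,ingot]
Tick 8: prefer B, take knob from B; A=[plank] B=[joint,hook] C=[tile,iron,keg,peg,reel,shaft,ingot,knob]
Tick 9: prefer A, take plank from A; A=[-] B=[joint,hook] C=[tile,iron,keg,peg,reel,shaft,ingot,knob,plank]
Tick 10: prefer B, take joint from B; A=[-] B=[hook] C=[tile,iron,keg,peg,reel,shaft,ingot,knob,plank,joint]
Tick 11: prefer A, take hook from B; A=[-] B=[-] C=[tile,iron,keg,peg,reel,shaft,ingot,knob,plank,joint,hook]

Answer: 11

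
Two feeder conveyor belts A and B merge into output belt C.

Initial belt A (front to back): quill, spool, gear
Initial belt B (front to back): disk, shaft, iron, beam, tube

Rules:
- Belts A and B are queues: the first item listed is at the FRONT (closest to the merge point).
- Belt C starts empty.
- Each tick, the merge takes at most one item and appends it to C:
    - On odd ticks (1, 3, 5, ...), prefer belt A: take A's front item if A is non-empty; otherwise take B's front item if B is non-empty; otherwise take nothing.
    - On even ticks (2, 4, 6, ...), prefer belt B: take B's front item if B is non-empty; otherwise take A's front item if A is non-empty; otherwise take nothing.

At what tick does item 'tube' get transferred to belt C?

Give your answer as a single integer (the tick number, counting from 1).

Tick 1: prefer A, take quill from A; A=[spool,gear] B=[disk,shaft,iron,beam,tube] C=[quill]
Tick 2: prefer B, take disk from B; A=[spool,gear] B=[shaft,iron,beam,tube] C=[quill,disk]
Tick 3: prefer A, take spool from A; A=[gear] B=[shaft,iron,beam,tube] C=[quill,disk,spool]
Tick 4: prefer B, take shaft from B; A=[gear] B=[iron,beam,tube] C=[quill,disk,spool,shaft]
Tick 5: prefer A, take gear from A; A=[-] B=[iron,beam,tube] C=[quill,disk,spool,shaft,gear]
Tick 6: prefer B, take iron from B; A=[-] B=[beam,tube] C=[quill,disk,spool,shaft,gear,iron]
Tick 7: prefer A, take beam from B; A=[-] B=[tube] C=[quill,disk,spool,shaft,gear,iron,beam]
Tick 8: prefer B, take tube from B; A=[-] B=[-] C=[quill,disk,spool,shaft,gear,iron,beam,tube]

Answer: 8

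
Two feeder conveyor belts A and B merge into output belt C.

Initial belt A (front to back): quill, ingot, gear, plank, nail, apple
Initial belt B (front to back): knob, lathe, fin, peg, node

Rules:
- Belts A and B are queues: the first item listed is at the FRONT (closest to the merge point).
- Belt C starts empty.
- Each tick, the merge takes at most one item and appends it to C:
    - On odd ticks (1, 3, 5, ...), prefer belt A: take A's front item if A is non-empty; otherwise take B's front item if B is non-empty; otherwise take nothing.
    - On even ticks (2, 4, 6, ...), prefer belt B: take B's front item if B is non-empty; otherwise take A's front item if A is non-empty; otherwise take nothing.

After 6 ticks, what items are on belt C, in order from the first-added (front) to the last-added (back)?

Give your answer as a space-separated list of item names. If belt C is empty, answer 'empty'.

Tick 1: prefer A, take quill from A; A=[ingot,gear,plank,nail,apple] B=[knob,lathe,fin,peg,node] C=[quill]
Tick 2: prefer B, take knob from B; A=[ingot,gear,plank,nail,apple] B=[lathe,fin,peg,node] C=[quill,knob]
Tick 3: prefer A, take ingot from A; A=[gear,plank,nail,apple] B=[lathe,fin,peg,node] C=[quill,knob,ingot]
Tick 4: prefer B, take lathe from B; A=[gear,plank,nail,apple] B=[fin,peg,node] C=[quill,knob,ingot,lathe]
Tick 5: prefer A, take gear from A; A=[plank,nail,apple] B=[fin,peg,node] C=[quill,knob,ingot,lathe,gear]
Tick 6: prefer B, take fin from B; A=[plank,nail,apple] B=[peg,node] C=[quill,knob,ingot,lathe,gear,fin]

Answer: quill knob ingot lathe gear fin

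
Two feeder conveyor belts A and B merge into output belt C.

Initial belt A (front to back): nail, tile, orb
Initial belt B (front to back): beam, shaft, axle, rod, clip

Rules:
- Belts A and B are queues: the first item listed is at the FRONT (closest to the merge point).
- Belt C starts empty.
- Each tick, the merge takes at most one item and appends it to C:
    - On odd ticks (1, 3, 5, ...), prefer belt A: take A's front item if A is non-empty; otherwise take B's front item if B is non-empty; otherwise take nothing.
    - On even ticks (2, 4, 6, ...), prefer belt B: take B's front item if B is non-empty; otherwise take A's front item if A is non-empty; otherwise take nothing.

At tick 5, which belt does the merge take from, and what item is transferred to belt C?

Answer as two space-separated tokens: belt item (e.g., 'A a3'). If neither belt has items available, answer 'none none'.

Answer: A orb

Derivation:
Tick 1: prefer A, take nail from A; A=[tile,orb] B=[beam,shaft,axle,rod,clip] C=[nail]
Tick 2: prefer B, take beam from B; A=[tile,orb] B=[shaft,axle,rod,clip] C=[nail,beam]
Tick 3: prefer A, take tile from A; A=[orb] B=[shaft,axle,rod,clip] C=[nail,beam,tile]
Tick 4: prefer B, take shaft from B; A=[orb] B=[axle,rod,clip] C=[nail,beam,tile,shaft]
Tick 5: prefer A, take orb from A; A=[-] B=[axle,rod,clip] C=[nail,beam,tile,shaft,orb]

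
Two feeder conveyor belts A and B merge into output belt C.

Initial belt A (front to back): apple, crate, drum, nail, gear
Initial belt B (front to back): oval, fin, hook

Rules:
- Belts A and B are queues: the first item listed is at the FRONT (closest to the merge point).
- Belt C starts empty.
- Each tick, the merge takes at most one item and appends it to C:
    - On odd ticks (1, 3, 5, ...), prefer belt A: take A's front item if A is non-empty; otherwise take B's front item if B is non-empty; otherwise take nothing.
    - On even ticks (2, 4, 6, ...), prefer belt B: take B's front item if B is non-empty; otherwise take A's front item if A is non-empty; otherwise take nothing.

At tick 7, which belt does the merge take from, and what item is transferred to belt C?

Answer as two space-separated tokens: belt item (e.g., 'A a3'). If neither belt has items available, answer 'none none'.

Answer: A nail

Derivation:
Tick 1: prefer A, take apple from A; A=[crate,drum,nail,gear] B=[oval,fin,hook] C=[apple]
Tick 2: prefer B, take oval from B; A=[crate,drum,nail,gear] B=[fin,hook] C=[apple,oval]
Tick 3: prefer A, take crate from A; A=[drum,nail,gear] B=[fin,hook] C=[apple,oval,crate]
Tick 4: prefer B, take fin from B; A=[drum,nail,gear] B=[hook] C=[apple,oval,crate,fin]
Tick 5: prefer A, take drum from A; A=[nail,gear] B=[hook] C=[apple,oval,crate,fin,drum]
Tick 6: prefer B, take hook from B; A=[nail,gear] B=[-] C=[apple,oval,crate,fin,drum,hook]
Tick 7: prefer A, take nail from A; A=[gear] B=[-] C=[apple,oval,crate,fin,drum,hook,nail]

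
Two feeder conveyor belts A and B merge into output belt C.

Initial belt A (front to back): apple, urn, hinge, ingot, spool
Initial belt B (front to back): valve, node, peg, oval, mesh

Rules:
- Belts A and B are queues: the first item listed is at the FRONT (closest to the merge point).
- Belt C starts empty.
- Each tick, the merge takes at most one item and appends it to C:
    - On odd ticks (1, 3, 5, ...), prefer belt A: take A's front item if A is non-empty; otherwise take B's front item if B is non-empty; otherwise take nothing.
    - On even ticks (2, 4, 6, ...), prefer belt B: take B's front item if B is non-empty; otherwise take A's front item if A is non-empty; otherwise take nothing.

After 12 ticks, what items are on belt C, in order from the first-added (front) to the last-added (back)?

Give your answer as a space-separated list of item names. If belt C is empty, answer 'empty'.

Tick 1: prefer A, take apple from A; A=[urn,hinge,ingot,spool] B=[valve,node,peg,oval,mesh] C=[apple]
Tick 2: prefer B, take valve from B; A=[urn,hinge,ingot,spool] B=[node,peg,oval,mesh] C=[apple,valve]
Tick 3: prefer A, take urn from A; A=[hinge,ingot,spool] B=[node,peg,oval,mesh] C=[apple,valve,urn]
Tick 4: prefer B, take node from B; A=[hinge,ingot,spool] B=[peg,oval,mesh] C=[apple,valve,urn,node]
Tick 5: prefer A, take hinge from A; A=[ingot,spool] B=[peg,oval,mesh] C=[apple,valve,urn,node,hinge]
Tick 6: prefer B, take peg from B; A=[ingot,spool] B=[oval,mesh] C=[apple,valve,urn,node,hinge,peg]
Tick 7: prefer A, take ingot from A; A=[spool] B=[oval,mesh] C=[apple,valve,urn,node,hinge,peg,ingot]
Tick 8: prefer B, take oval from B; A=[spool] B=[mesh] C=[apple,valve,urn,node,hinge,peg,ingot,oval]
Tick 9: prefer A, take spool from A; A=[-] B=[mesh] C=[apple,valve,urn,node,hinge,peg,ingot,oval,spool]
Tick 10: prefer B, take mesh from B; A=[-] B=[-] C=[apple,valve,urn,node,hinge,peg,ingot,oval,spool,mesh]
Tick 11: prefer A, both empty, nothing taken; A=[-] B=[-] C=[apple,valve,urn,node,hinge,peg,ingot,oval,spool,mesh]
Tick 12: prefer B, both empty, nothing taken; A=[-] B=[-] C=[apple,valve,urn,node,hinge,peg,ingot,oval,spool,mesh]

Answer: apple valve urn node hinge peg ingot oval spool mesh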